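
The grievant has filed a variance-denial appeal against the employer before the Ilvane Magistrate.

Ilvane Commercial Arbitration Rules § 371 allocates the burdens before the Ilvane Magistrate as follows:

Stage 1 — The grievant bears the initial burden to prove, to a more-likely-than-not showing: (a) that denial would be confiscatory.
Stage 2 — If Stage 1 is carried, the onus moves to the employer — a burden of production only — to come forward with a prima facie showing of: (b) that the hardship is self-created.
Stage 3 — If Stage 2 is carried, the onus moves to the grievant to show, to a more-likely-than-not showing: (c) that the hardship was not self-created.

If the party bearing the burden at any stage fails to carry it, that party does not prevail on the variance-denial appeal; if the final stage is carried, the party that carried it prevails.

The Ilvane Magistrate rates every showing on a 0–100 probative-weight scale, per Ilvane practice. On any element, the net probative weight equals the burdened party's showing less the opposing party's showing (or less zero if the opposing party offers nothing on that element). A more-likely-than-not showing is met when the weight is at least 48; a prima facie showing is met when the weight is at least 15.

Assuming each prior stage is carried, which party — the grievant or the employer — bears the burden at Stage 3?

grievant

Stage 3's rule assigns the burden to the grievant (to a more-likely-than-not showing).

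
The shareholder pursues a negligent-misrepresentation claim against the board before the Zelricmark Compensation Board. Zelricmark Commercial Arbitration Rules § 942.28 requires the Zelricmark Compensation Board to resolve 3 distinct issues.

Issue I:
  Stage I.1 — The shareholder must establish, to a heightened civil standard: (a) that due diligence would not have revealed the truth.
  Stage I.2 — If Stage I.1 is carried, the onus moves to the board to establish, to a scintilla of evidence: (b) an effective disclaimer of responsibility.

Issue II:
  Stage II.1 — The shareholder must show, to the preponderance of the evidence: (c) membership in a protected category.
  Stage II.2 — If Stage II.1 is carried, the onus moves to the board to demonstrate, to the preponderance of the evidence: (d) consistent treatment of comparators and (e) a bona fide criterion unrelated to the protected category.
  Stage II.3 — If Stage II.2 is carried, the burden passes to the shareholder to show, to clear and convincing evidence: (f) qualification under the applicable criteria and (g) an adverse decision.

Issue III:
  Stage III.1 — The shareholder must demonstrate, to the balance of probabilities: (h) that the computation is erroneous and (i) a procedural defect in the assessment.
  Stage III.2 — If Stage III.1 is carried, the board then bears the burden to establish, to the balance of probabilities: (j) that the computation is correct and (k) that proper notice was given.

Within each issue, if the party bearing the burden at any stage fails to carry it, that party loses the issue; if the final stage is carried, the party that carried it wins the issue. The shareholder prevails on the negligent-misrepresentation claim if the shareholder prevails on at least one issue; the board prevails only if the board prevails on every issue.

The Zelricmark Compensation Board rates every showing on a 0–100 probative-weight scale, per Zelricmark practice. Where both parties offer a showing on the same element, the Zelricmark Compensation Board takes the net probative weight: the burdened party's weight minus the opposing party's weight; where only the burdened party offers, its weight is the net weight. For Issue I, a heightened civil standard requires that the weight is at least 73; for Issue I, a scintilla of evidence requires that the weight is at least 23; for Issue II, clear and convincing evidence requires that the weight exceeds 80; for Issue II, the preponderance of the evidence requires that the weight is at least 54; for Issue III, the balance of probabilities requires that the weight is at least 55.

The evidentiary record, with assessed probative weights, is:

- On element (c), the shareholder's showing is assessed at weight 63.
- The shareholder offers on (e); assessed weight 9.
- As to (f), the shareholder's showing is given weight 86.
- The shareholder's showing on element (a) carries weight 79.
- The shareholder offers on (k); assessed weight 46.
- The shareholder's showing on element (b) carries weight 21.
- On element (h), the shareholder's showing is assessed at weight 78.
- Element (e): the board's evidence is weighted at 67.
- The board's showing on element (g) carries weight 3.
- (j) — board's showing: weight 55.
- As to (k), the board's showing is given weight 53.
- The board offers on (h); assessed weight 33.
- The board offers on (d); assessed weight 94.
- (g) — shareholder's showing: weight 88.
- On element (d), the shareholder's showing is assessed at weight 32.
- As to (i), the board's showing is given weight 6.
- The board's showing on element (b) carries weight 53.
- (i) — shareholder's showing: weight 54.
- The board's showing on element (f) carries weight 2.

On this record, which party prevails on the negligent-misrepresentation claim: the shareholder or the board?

shareholder

— Issue I —
At Stage I.1 the shareholder must meet a heightened civil standard (weight is at least 73): on (a) the weight is 79, which does reach 73, so (a) meets the standard.
  Stage I.1 carried; the burden shifts to the board.
At Stage I.2 the board must meet a scintilla of evidence (weight is at least 23): on (b) the weight is 53 less the opposing 21 gives net 32, ≥ 23, so (b) meets the standard.
  Stage I.2 carried; the final stage is satisfied.
All stages carried — the board prevails on this issue.
— Issue II —
At Stage II.1 the shareholder must meet the preponderance of the evidence (weight is at least 54): on (c) the weight is 63, ≥ 54, so (c) meets the standard.
  All elements met. The burden passes to the board.
At Stage II.2 the board must meet the preponderance of the evidence (weight is at least 54): on (d) the weight is 94 less the opposing 32 gives net 62, which does reach 54, so (d) meets the standard; on (e) the weight is 67 less the opposing 9 gives net 58, which does reach 54, so (e) meets the standard.
  The board carries Stage II.2; the shareholder now bears the burden.
At Stage II.3 the shareholder must meet clear and convincing evidence (weight exceeds 80): on (f) the weight is 86 less the opposing 2 gives net 84, which does exceed 80, so (f) meets the standard; on (g) the weight is 88 less the opposing 3 gives net 85, which does exceed 80, so (g) meets the standard.
  All elements met at the final stage.
Every stage carried; the shareholder prevails on this issue.
— Issue III —
Stage III.1 — burden on shareholder; standard: the balance of probabilities (weight is at least 55).
    (h): 78 − 33 = 45 < 55 [not met]
    (i): 54 − 6 = 48 < 55 [not met]
  Stage III.1 not carried; the shareholder fails its burden.
The analysis ends at Stage III.1; the board prevails on this issue.
Per-issue: Issue I → board; Issue II → shareholder; Issue III → board. The shareholder must prevail on at least one issue; overall, the shareholder prevails.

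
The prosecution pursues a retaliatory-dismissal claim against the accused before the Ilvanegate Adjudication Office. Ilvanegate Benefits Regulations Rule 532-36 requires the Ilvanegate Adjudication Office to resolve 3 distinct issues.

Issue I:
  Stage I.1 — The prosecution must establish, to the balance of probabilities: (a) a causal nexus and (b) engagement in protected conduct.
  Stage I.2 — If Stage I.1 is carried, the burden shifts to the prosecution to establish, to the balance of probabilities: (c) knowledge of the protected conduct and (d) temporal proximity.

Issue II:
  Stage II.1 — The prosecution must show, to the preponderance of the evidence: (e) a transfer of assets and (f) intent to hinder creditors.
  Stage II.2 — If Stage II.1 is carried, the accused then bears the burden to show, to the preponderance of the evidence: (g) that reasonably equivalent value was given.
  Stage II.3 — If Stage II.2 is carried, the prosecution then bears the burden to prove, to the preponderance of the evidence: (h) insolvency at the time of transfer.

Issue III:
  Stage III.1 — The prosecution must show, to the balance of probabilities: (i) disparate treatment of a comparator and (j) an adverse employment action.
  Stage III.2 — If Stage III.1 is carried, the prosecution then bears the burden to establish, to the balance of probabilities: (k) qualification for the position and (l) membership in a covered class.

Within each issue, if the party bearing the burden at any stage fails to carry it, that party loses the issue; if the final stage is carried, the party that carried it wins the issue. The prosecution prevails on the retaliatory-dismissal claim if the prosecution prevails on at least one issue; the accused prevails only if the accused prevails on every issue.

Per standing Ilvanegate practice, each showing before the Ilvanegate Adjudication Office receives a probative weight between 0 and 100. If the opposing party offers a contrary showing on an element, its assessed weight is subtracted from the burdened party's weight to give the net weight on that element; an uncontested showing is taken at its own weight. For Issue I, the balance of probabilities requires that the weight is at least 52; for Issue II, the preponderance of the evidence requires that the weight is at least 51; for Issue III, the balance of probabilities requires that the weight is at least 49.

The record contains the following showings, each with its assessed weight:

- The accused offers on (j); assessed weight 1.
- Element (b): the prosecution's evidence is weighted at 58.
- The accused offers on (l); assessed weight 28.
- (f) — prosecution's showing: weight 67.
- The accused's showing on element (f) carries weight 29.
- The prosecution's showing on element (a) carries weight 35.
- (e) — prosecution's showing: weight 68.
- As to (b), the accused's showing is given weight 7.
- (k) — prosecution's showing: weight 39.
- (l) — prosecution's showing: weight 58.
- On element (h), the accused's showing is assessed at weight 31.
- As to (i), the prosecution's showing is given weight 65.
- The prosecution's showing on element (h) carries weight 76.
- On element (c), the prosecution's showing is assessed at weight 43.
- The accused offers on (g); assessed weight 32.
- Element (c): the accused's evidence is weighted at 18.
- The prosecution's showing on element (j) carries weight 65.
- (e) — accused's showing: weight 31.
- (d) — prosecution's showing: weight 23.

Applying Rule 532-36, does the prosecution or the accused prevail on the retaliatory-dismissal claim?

accused

— Issue I —
Stage I.1 (prosecution, the balance of probabilities, weight is at least 52): (a) 35 < 52 — fails; (b) net 58−7=51 < 52 — fails.
  Stage I.1 not carried; the prosecution fails its burden.
So the accused prevails on this issue.
— Issue II —
Stage II.1 — burden on prosecution; standard: the preponderance of the evidence (weight is at least 51).
    (e): 68 − 31 = 37 < 51 [not met]
    (f): 67 − 29 = 38 < 51 [not met]
  Stage II.1 not carried; the prosecution fails its burden.
The accused prevails on this issue.
— Issue III —
Stage III.1 — burden on prosecution; standard: the balance of probabilities (weight is at least 49).
    (i): 65 ≥ 49 [met]
    (j): 65 − 1 = 64 ≥ 49 [met]
  Stage III.1 carried; the burden remains with the prosecution.
Stage III.2 — burden on prosecution; standard: the balance of probabilities (weight is at least 49).
    (k): 39 < 49 [not met]
    (l): 58 − 28 = 30 < 49 [not met]
  The prosecution does not carry Stage III.2.
The analysis ends at Stage III.2; the accused prevails on this issue.
Per-issue: Issue I → accused; Issue II → accused; Issue III → accused. The prosecution must prevail on at least one issue; overall, the accused prevails.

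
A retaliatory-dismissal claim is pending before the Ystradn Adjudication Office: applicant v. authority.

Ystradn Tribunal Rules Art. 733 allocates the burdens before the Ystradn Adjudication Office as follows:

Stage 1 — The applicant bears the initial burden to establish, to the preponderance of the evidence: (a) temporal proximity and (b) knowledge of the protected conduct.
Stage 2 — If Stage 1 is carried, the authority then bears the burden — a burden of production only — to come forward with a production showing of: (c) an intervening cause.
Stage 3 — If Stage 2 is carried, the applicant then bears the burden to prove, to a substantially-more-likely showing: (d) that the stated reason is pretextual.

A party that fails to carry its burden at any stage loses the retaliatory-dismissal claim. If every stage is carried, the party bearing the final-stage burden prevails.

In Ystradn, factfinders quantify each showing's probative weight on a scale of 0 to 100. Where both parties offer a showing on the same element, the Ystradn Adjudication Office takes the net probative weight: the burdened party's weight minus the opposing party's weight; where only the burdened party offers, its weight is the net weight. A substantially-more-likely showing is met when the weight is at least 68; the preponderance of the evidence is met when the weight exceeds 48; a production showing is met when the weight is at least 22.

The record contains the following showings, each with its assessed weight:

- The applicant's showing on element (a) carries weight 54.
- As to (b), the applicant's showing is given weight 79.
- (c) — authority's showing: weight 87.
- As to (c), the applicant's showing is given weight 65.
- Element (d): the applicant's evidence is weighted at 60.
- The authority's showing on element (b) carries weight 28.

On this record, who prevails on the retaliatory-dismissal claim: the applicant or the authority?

authority

At Stage 1 the applicant must meet the preponderance of the evidence (weight exceeds 48): on (a) the weight is 54, > 48, so (a) meets the standard; on (b) the weight is 79 less the opposing 28 gives net 51, > 48, so (b) meets the standard.
  The applicant carries Stage 1; the authority now bears the burden.
At Stage 2 the authority must meet a production showing (weight is at least 22): on (c) the weight is 87 less the opposing 65 gives net 22, which does reach 22, so (c) meets the standard.
  All elements met. The burden passes to the applicant.
At Stage 3 the applicant must meet a substantially-more-likely showing (weight is at least 68): on (d) the weight is 60, which does not reach 68, so (d) does not meet the standard.
  The applicant does not carry Stage 3.
The authority prevails.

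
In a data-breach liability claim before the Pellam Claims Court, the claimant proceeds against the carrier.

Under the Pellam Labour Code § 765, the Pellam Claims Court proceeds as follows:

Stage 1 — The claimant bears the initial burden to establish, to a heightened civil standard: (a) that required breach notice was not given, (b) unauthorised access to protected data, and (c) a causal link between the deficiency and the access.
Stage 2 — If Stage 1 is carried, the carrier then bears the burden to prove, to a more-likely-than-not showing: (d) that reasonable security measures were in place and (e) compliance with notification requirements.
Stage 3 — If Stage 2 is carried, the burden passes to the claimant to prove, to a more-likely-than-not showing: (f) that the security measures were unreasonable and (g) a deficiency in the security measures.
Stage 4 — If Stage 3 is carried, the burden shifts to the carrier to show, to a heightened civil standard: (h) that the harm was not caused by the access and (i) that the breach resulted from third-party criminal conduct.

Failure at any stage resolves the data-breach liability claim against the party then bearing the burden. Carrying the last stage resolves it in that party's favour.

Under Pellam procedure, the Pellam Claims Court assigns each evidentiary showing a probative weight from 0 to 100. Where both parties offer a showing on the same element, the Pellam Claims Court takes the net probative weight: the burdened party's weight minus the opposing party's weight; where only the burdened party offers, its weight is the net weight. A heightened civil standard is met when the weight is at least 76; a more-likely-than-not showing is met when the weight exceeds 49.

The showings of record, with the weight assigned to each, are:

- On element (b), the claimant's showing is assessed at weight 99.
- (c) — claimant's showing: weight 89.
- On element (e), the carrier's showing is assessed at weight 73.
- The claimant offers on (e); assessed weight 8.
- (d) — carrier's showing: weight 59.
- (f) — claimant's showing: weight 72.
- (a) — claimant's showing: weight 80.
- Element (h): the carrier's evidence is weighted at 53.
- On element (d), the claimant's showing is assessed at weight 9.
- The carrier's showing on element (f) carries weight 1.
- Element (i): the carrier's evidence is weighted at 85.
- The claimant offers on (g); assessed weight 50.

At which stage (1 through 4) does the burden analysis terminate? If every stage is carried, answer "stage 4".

stage 4

At Stage 1 the claimant must meet a heightened civil standard (weight is at least 76): on (a) the weight is 80, ≥ 76, so (a) meets the standard; on (b) the weight is 99, which does reach 76, so (b) meets the standard; on (c) the weight is 89, which does reach 76, so (c) meets the standard.
  Stage 1 carried; the burden shifts to the carrier.
At Stage 2 the carrier must meet a more-likely-than-not showing (weight exceeds 49): on (d) the weight is 59 less the opposing 9 gives net 50, > 49, so (d) meets the standard; on (e) the weight is 73 less the opposing 8 gives net 65, > 49, so (e) meets the standard.
  The carrier carries Stage 2; the claimant now bears the burden.
At Stage 3 the claimant must meet a more-likely-than-not showing (weight exceeds 49): on (f) the weight is 72 less the opposing 1 gives net 71, > 49, so (f) meets the standard; on (g) the weight is 50, which does exceed 49, so (g) meets the standard.
  All elements met. The burden passes to the carrier.
At Stage 4 the carrier must meet a heightened civil standard (weight is at least 76): on (h) the weight is 53, which does not reach 76, so (h) does not meet the standard; on (i) the weight is 85, ≥ 76, so (i) meets the standard.
  Not every element is met, so the carrier fails to carry Stage 4.
The claimant prevails.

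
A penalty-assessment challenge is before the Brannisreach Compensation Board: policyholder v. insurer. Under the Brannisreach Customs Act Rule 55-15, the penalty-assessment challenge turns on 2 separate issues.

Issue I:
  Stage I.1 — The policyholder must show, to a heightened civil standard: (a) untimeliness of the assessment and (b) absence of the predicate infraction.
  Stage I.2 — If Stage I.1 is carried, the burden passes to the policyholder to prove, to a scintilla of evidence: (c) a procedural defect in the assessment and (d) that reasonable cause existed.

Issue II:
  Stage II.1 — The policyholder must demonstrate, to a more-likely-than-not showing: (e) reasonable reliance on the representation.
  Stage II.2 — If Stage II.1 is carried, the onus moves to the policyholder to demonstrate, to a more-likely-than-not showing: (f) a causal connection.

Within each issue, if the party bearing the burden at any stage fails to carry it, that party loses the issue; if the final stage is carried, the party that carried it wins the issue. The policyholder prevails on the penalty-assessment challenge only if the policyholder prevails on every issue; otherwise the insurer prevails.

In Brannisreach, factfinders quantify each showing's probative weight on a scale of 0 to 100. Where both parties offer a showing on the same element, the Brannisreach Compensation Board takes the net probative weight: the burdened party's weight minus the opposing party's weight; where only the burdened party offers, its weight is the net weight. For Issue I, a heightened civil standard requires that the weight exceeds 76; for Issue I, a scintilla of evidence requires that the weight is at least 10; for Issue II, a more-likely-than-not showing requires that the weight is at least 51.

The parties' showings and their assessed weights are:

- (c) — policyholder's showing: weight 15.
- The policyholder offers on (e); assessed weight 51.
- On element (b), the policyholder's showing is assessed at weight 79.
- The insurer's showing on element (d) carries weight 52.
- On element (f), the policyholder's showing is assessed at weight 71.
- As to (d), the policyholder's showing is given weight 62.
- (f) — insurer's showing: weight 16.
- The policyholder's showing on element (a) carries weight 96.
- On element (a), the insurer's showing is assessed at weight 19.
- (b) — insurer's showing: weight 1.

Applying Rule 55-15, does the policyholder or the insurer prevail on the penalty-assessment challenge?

policyholder

— Issue I —
Stage I.1 (policyholder, a heightened civil standard, weight exceeds 76): (a) net 96−19=77 > 76 — meets; (b) net 79−1=78 > 76 — meets.
  All elements met. The policyholder retains the burden for Stage I.2.
Stage I.2 (policyholder, a scintilla of evidence, weight is at least 10): (c) 15 ≥ 10 — meets; (d) net 62−52=10 ≥ 10 — meets.
  All elements met at the final stage.
With every stage satisfied, the policyholder prevails on this issue.
— Issue II —
At Stage II.1 the policyholder must meet a more-likely-than-not showing (weight is at least 51): on (e) the weight is 51, which does reach 51, so (e) meets the standard.
  Stage II.1 carried; the burden remains with the policyholder.
At Stage II.2 the policyholder must meet a more-likely-than-not showing (weight is at least 51): on (f) the weight is 71 less the opposing 16 gives net 55, ≥ 51, so (f) meets the standard.
  All elements met at the final stage.
With every stage satisfied, the policyholder prevails on this issue.
Per-issue: Issue I → policyholder; Issue II → policyholder. The policyholder must prevail on every issue; overall, the policyholder prevails.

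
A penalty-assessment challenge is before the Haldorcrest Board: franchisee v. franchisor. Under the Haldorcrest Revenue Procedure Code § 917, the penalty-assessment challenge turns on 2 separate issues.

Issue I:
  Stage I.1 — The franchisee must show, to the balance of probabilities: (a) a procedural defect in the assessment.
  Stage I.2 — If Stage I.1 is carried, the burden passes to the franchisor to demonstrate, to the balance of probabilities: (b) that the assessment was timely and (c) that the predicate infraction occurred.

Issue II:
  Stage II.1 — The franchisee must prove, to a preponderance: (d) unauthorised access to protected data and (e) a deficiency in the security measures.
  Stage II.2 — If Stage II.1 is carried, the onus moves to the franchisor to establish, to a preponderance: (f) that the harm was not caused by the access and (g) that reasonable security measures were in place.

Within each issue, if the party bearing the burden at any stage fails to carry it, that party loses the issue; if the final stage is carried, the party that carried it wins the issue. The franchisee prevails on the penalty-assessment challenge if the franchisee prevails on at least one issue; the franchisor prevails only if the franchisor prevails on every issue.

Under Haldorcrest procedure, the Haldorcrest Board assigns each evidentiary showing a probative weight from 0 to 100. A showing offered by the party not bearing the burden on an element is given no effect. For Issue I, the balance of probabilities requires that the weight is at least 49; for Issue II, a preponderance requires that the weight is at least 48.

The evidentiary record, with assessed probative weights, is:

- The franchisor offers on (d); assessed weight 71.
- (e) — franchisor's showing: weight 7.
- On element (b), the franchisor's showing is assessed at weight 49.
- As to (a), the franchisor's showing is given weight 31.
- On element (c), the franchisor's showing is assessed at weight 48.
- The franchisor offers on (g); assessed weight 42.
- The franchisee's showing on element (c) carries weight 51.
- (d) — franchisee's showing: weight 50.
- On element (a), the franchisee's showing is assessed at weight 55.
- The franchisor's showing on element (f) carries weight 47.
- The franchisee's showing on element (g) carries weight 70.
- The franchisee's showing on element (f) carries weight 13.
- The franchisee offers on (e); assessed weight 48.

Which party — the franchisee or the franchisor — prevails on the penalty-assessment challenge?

— Issue I —
Stage I.1 — burden on franchisee; standard: the balance of probabilities (weight is at least 49).
    (a): 55 (franchisor's 31 disregarded) ≥ 49 [met]
  All elements met. The burden passes to the franchisor.
Stage I.2 — burden on franchisor; standard: the balance of probabilities (weight is at least 49).
    (b): 49 ≥ 49 [met]
    (c): 48 (franchisee's 51 disregarded) < 49 [not met]
  Not every element is met, so the franchisor fails to carry Stage I.2.
So the franchisee prevails on this issue.
— Issue II —
Stage II.1 (franchisee, a preponderance, weight is at least 48): (d) 50 (franchisor's 71 disregarded) ≥ 48 — meets; (e) 48 (franchisor's 7 disregarded) ≥ 48 — meets.
  Stage II.1 is satisfied; the onus moves to the franchisor.
Stage II.2 (franchisor, a preponderance, weight is at least 48): (f) 47 (franchisee's 13 disregarded) < 48 — fails; (g) 42 (franchisee's 70 disregarded) < 48 — fails.
  The franchisor does not carry Stage II.2.
The franchisee prevails on this issue.
Per-issue: Issue I → franchisee; Issue II → franchisee. The franchisee must prevail on at least one issue; overall, the franchisee prevails.

franchisee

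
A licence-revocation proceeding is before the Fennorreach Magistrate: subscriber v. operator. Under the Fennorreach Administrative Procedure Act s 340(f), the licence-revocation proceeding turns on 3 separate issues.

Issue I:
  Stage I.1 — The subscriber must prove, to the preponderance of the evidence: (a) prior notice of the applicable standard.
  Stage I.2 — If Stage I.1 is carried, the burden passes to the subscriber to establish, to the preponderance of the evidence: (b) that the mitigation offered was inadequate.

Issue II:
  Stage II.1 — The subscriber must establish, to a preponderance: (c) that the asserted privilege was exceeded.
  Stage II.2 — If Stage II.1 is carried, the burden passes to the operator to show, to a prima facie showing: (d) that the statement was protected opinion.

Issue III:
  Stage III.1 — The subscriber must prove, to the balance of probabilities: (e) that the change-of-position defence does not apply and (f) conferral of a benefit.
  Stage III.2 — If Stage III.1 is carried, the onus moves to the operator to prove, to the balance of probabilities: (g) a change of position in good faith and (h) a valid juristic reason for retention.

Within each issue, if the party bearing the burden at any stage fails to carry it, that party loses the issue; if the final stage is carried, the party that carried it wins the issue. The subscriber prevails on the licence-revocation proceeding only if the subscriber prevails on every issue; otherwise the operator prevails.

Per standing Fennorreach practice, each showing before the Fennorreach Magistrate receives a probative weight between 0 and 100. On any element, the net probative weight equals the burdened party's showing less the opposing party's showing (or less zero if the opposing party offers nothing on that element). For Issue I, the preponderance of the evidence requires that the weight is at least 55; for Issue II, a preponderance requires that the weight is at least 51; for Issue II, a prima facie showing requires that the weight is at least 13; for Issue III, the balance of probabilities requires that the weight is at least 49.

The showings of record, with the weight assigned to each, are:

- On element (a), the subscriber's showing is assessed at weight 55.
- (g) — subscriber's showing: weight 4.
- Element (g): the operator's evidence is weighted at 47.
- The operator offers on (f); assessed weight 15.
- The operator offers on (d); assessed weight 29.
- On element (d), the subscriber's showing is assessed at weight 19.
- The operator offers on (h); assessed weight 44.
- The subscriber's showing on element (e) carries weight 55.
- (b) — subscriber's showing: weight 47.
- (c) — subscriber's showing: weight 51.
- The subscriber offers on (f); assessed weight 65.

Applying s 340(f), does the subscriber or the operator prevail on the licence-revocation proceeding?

— Issue I —
Stage I.1 — burden on subscriber; standard: the preponderance of the evidence (weight is at least 55).
    (a): 55 ≥ 55 [met]
  All elements met. The subscriber retains the burden for Stage I.2.
Stage I.2 — burden on subscriber; standard: the preponderance of the evidence (weight is at least 55).
    (b): 47 < 55 [not met]
  The subscriber does not carry Stage I.2.
The operator prevails on this issue.
— Issue II —
At Stage II.1 the subscriber must meet a preponderance (weight is at least 51): on (c) the weight is 51, which does reach 51, so (c) meets the standard.
  All elements met. The burden passes to the operator.
At Stage II.2 the operator must meet a prima facie showing (weight is at least 13): on (d) the weight is 29 less the opposing 19 gives net 10, < 13, so (d) does not meet the standard.
  Stage II.2 not carried; the operator fails its burden.
The analysis ends at Stage II.2; the subscriber prevails on this issue.
— Issue III —
Stage III.1 — burden on subscriber; standard: the balance of probabilities (weight is at least 49).
    (e): 55 ≥ 49 [met]
    (f): 65 − 15 = 50 ≥ 49 [met]
  All elements met. The burden passes to the operator.
Stage III.2 — burden on operator; standard: the balance of probabilities (weight is at least 49).
    (g): 47 − 4 = 43 < 49 [not met]
    (h): 44 < 49 [not met]
  The operator does not carry Stage III.2.
So the subscriber prevails on this issue.
Per-issue: Issue I → operator; Issue II → subscriber; Issue III → subscriber. The subscriber must prevail on every issue; overall, the operator prevails.

operator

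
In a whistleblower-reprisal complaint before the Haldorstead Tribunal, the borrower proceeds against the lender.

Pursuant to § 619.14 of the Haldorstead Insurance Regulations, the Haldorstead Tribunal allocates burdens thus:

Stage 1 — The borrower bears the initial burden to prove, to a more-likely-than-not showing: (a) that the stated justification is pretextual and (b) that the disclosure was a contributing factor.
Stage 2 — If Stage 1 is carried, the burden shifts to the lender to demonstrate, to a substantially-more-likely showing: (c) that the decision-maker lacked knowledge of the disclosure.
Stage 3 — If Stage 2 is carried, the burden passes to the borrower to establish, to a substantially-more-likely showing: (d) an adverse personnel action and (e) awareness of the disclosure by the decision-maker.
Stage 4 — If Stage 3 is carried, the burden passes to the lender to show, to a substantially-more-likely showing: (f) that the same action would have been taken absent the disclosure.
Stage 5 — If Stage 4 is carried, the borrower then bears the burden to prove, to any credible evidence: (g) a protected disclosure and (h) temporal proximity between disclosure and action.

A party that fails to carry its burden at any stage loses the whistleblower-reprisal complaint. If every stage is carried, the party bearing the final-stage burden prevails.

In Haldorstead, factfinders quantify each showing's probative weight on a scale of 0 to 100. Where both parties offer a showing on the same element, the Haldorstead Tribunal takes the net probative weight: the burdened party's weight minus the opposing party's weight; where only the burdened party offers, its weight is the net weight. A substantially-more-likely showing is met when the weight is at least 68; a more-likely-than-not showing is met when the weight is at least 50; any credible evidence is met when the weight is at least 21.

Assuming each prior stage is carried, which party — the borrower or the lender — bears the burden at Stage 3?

Stage 3's rule assigns the burden to the borrower (to a substantially-more-likely showing).

borrower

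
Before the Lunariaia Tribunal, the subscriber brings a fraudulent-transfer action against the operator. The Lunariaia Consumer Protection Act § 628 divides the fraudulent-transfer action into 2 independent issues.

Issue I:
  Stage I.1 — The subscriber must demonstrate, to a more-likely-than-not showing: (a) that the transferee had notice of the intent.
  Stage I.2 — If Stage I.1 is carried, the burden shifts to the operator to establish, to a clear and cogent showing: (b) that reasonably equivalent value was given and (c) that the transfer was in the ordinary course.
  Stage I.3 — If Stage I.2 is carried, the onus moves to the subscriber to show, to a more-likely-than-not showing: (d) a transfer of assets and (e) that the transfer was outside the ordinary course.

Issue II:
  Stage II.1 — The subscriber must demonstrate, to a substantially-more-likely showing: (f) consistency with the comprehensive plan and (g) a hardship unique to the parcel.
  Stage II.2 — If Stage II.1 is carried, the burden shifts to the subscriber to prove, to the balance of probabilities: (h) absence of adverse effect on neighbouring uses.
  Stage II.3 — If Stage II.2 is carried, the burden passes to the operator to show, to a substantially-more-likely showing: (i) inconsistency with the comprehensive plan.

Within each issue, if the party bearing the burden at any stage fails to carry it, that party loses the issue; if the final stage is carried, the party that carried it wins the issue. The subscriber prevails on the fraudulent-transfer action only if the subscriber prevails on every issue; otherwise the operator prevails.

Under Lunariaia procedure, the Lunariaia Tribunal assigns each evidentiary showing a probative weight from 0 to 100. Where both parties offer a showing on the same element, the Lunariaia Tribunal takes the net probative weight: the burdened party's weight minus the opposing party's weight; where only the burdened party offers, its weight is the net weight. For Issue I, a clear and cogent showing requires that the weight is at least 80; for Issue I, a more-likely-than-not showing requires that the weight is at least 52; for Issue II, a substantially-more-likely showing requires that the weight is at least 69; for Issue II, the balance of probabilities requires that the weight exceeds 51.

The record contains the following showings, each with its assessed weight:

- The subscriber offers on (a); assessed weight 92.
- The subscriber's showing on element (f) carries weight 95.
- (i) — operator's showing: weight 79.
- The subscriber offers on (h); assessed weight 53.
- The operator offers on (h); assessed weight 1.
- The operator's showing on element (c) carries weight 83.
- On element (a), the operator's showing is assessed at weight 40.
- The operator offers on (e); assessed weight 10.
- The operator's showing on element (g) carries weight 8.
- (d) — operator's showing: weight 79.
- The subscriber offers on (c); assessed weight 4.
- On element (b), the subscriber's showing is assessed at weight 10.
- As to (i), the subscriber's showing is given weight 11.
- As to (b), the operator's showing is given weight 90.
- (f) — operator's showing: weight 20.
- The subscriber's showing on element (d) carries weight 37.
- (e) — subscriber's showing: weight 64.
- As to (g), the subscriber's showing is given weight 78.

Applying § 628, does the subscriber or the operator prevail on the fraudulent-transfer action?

— Issue I —
At Stage I.1 the subscriber must meet a more-likely-than-not showing (weight is at least 52): on (a) the weight is 92 less the opposing 40 gives net 52, which does reach 52, so (a) meets the standard.
  Stage I.1 is satisfied; the onus moves to the operator.
At Stage I.2 the operator must meet a clear and cogent showing (weight is at least 80): on (b) the weight is 90 less the opposing 10 gives net 80, which does reach 80, so (b) meets the standard; on (c) the weight is 83 less the opposing 4 gives net 79, < 80, so (c) does not meet the standard.
  Stage I.2 not carried; the operator fails its burden.
The subscriber prevails on this issue.
— Issue II —
At Stage II.1 the subscriber must meet a substantially-more-likely showing (weight is at least 69): on (f) the weight is 95 less the opposing 20 gives net 75, ≥ 69, so (f) meets the standard; on (g) the weight is 78 less the opposing 8 gives net 70, ≥ 69, so (g) meets the standard.
  All elements met. The subscriber retains the burden for Stage II.2.
At Stage II.2 the subscriber must meet the balance of probabilities (weight exceeds 51): on (h) the weight is 53 less the opposing 1 gives net 52, which does exceed 51, so (h) meets the standard.
  All elements met. The burden passes to the operator.
At Stage II.3 the operator must meet a substantially-more-likely showing (weight is at least 69): on (i) the weight is 79 less the opposing 11 gives net 68, < 69, so (i) does not meet the standard.
  The operator does not carry Stage II.3.
So the subscriber prevails on this issue.
Per-issue: Issue I → subscriber; Issue II → subscriber. The subscriber must prevail on every issue; overall, the subscriber prevails.

subscriber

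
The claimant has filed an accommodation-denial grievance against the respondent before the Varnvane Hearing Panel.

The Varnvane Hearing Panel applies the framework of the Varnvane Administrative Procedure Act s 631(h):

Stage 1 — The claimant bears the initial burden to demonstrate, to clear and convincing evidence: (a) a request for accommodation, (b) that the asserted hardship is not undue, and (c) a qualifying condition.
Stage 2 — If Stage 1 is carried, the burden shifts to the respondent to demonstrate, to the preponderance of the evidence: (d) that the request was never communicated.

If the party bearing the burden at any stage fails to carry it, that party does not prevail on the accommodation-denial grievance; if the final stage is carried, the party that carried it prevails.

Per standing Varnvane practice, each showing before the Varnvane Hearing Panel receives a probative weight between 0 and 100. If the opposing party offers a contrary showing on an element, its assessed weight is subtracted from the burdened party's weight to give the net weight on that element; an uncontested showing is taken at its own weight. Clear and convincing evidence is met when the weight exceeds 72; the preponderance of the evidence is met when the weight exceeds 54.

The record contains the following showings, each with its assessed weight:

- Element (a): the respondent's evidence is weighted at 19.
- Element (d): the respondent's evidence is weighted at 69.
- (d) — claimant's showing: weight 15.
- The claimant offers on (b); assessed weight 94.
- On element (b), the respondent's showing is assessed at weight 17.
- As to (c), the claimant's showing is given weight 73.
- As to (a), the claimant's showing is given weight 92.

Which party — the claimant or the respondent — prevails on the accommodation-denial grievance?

At Stage 1 the claimant must meet clear and convincing evidence (weight exceeds 72): on (a) the weight is 92 less the opposing 19 gives net 73, which does exceed 72, so (a) meets the standard; on (b) the weight is 94 less the opposing 17 gives net 77, > 72, so (b) meets the standard; on (c) the weight is 73, > 72, so (c) meets the standard.
  The claimant carries Stage 1; the respondent now bears the burden.
At Stage 2 the respondent must meet the preponderance of the evidence (weight exceeds 54): on (d) the weight is 69 less the opposing 15 gives net 54, which does not exceed 54, so (d) does not meet the standard.
  Stage 2 not carried; the respondent fails its burden.
The claimant prevails.

claimant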